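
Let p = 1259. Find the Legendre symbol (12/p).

Pull out 2^2: since 1259 ≡ 3 (mod 8), (2/1259) = -1, so (2/1259)^2 = +1.
Reciprocity: 3 ≡ 3 and 1259 ≡ 3 (mod 4), so (3/1259) = −(1259/3).
Reduce top mod 3: now compute (2/3).
Pull out 2: since 3 ≡ 3 (mod 8), (2/3) = -1.
Reached (1/3) = 1. Collecting the sign flips along the way, the symbol is +1.

1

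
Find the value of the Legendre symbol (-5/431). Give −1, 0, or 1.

First reduce: -5 ≡ 426 (mod 431).
Pull out 2: since 431 ≡ 7 (mod 8), (2/431) = +1.
Reciprocity: 213 ≡ 1 and 431 ≡ 3 (mod 4), so (213/431) = +(431/213).
Reduce top mod 213: now compute (5/213).
Reciprocity: 5 ≡ 1 and 213 ≡ 1 (mod 4), so (5/213) = +(213/5).
Reduce top mod 5: now compute (3/5).
Reciprocity: 3 ≡ 3 and 5 ≡ 1 (mod 4), so (3/5) = +(5/3).
Reduce top mod 3: now compute (2/3).
Pull out 2: since 3 ≡ 3 (mod 8), (2/3) = -1.
Reached (1/3) = 1. Collecting the sign flips along the way, the symbol is -1.

-1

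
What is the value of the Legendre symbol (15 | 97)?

Reciprocity: 15 ≡ 3 and 97 ≡ 1 (mod 4), so (15/97) = +(97/15).
Reduce top mod 15: now compute (7/15).
Reciprocity: 7 ≡ 3 and 15 ≡ 3 (mod 4), so (7/15) = −(15/7).
Reduce top mod 7: now compute (1/7).
Reached (1/7) = 1. Collecting the sign flips along the way, the symbol is -1.

-1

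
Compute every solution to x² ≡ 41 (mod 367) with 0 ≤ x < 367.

Since 367 ≡ 3 (mod 4), a square root of 41 is 41^((367+1)/4) = 41^92 mod 367.
Repeated squaring: 41^2≡213, 41^4≡228, 41^8≡237, 41^16≡18, 41^32≡324, 41^64≡14 (mod 367).
41^92 = 41^(64+16+8+4) ≡ 271 (mod 367).
Check: 271² = 73441 ≡ 41 (mod 367). The two roots are 96 and 271.

96, 271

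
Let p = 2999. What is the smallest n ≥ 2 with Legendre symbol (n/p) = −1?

(2/2999) = +1, so 2 is a residue.
(3/2999) = +1, so 3 is a residue.
(4/2999) = +1, so 4 is a residue.
(5/2999) = +1, so 5 is a residue.
(6/2999) = +1, so 6 is a residue.
(7/2999) = +1, so 7 is a residue.
(8/2999) = +1, so 8 is a residue.
(9/2999) = +1, so 9 is a residue.
(10/2999) = +1, so 10 is a residue.
(11/2999) = +1, so 11 is a residue.
(12/2999) = +1, so 12 is a residue.
(13/2999) = +1, so 13 is a residue.
(14/2999) = +1, so 14 is a residue.
(15/2999) = +1, so 15 is a residue.
(16/2999) = +1, so 16 is a residue.
(17/2999) = −1, so 17 is the smallest positive non-residue mod 2999.

17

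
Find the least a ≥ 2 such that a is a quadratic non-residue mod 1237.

2

(2/1237) = −1, so 2 is the smallest positive non-residue mod 1237.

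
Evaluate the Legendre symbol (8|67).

-1

Euler's criterion: (8/67) ≡ 8^33 (mod 67).
8^2 ≡ 64 (mod 67)
8^4 ≡ 9 (mod 67)
8^8 ≡ 14 (mod 67)
8^16 ≡ 62 (mod 67)
8^32 ≡ 25 (mod 67)
8^33 = 8^(32+1) ≡ 66 (mod 67).
Result is 66 ≡ −1, so (8/67) = −1.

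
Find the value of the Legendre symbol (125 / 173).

Reciprocity: 125 ≡ 1 and 173 ≡ 1 (mod 4), so (125/173) = +(173/125).
Reduce top mod 125: now compute (48/125).
Pull out 2^4: since 125 ≡ 5 (mod 8), (2/125) = -1, so (2/125)^4 = +1.
Reciprocity: 3 ≡ 3 and 125 ≡ 1 (mod 4), so (3/125) = +(125/3).
Reduce top mod 3: now compute (2/3).
Pull out 2: since 3 ≡ 3 (mod 8), (2/3) = -1.
Reached (1/3) = 1. Collecting the sign flips along the way, the symbol is -1.

-1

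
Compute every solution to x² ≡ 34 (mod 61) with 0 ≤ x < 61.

61 ≡ 1 (mod 4), so we find a root by search.
Trying successive values, 20² = 400 ≡ 34 (mod 61). The other root is 61 − 20 = 41.

20, 41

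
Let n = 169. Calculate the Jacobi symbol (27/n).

1

Reciprocity: 27 ≡ 3 and 169 ≡ 1 (mod 4), so (27/169) = +(169/27).
Reduce top mod 27: now compute (7/27).
Reciprocity: 7 ≡ 3 and 27 ≡ 3 (mod 4), so (7/27) = −(27/7).
Reduce top mod 7: now compute (6/7).
Pull out 2: since 7 ≡ 7 (mod 8), (2/7) = +1.
Reciprocity: 3 ≡ 3 and 7 ≡ 3 (mod 4), so (3/7) = −(7/3).
Reduce top mod 3: now compute (1/3).
Reached (1/3) = 1. Collecting the sign flips along the way, the symbol is +1.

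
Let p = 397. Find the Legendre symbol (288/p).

-1

Euler's criterion: (288/397) ≡ 288^198 (mod 397).
288^2 ≡ 368 (mod 397)
288^4 ≡ 47 (mod 397)
288^8 ≡ 224 (mod 397)
288^16 ≡ 154 (mod 397)
288^32 ≡ 293 (mod 397)
288^64 ≡ 97 (mod 397)
288^128 ≡ 278 (mod 397)
288^198 = 288^(128+64+4+2) ≡ 396 (mod 397).
Result is 396 ≡ −1, so (288/397) = −1.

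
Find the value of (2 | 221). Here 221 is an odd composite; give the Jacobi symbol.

-1

Pull out 2: since 221 ≡ 5 (mod 8), (2/221) = -1.
Reached (1/221) = 1. Collecting the sign flips along the way, the symbol is -1.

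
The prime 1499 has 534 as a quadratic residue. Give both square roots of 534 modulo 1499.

Since 1499 ≡ 3 (mod 4), a square root of 534 is 534^((1499+1)/4) = 534^375 mod 1499.
Repeated squaring: 534^2≡346, 534^4≡1295, 534^8≡1143, 534^16≡820, 534^32≡848, 534^64≡1083, 534^128≡671, 534^256≡541 (mod 1499).
534^375 = 534^(256+64+32+16+4+2+1) ≡ 313 (mod 1499).
Check: 313² = 97969 ≡ 534 (mod 1499). The two roots are 313 and 1186.

313, 1186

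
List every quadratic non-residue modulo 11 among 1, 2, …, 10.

2,6,7,8,10

Square k = 1,…,5 (k and 11−k give the same square):
1²=1, 2²=4, 3²=9, 4²≡5, 5²≡3 (mod 11).
The residues are {1, 3, 4, 5, 9}; the non-residues are the remaining 5 nonzero classes.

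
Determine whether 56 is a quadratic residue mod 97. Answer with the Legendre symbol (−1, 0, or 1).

Pull out 2^3: since 97 ≡ 1 (mod 8), (2/97) = +1, so (2/97)^3 = +1.
Reciprocity: 7 ≡ 3 and 97 ≡ 1 (mod 4), so (7/97) = +(97/7).
Reduce top mod 7: now compute (6/7).
Pull out 2: since 7 ≡ 7 (mod 8), (2/7) = +1.
Reciprocity: 3 ≡ 3 and 7 ≡ 3 (mod 4), so (3/7) = −(7/3).
Reduce top mod 3: now compute (1/3).
Reached (1/3) = 1. Collecting the sign flips along the way, the symbol is -1.

-1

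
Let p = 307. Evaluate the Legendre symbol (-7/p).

-1

First reduce: -7 ≡ 300 (mod 307).
Pull out 2^2: since 307 ≡ 3 (mod 8), (2/307) = -1, so (2/307)^2 = +1.
Reciprocity: 75 ≡ 3 and 307 ≡ 3 (mod 4), so (75/307) = −(307/75).
Reduce top mod 75: now compute (7/75).
Reciprocity: 7 ≡ 3 and 75 ≡ 3 (mod 4), so (7/75) = −(75/7).
Reduce top mod 7: now compute (5/7).
Reciprocity: 5 ≡ 1 and 7 ≡ 3 (mod 4), so (5/7) = +(7/5).
Reduce top mod 5: now compute (2/5).
Pull out 2: since 5 ≡ 5 (mod 8), (2/5) = -1.
Reached (1/5) = 1. Collecting the sign flips along the way, the symbol is -1.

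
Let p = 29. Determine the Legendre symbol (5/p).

1

Euler's criterion: (5/29) ≡ 5^14 (mod 29).
5^2 ≡ 25 (mod 29)
5^4 ≡ 16 (mod 29)
5^8 ≡ 24 (mod 29)
5^14 = 5^(8+4+2) ≡ 1 (mod 29).
Result is 1, so (5/29) = 1.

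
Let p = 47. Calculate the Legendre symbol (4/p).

1

Pull out 2^2: since 47 ≡ 7 (mod 8), (2/47) = +1, so (2/47)^2 = +1.
Reached (1/47) = 1. Collecting the sign flips along the way, the symbol is +1.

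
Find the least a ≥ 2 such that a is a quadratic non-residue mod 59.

(2/59) = −1, so 2 is the smallest positive non-residue mod 59.

2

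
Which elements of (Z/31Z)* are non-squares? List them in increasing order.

3, 6, 11, 12, 13, 15, 17, 21, 22, 23, 24, 26, 27, 29, 30

Square k = 1,…,15 (k and 31−k give the same square):
1²=1, 2²=4, 3²=9, 4²=16, 5²=25, 6²≡5, 7²≡18, 8²≡2, 9²≡19, 10²≡7, 11²≡28, 12²≡20, 13²≡14, 14²≡10, 15²≡8 (mod 31).
The residues are {1, 2, 4, 5, 7, 8, 9, 10, 14, 16, 18, 19, 20, 25, 28}; the non-residues are the remaining 15 nonzero classes.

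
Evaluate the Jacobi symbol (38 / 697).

-1

Pull out 2: since 697 ≡ 1 (mod 8), (2/697) = +1.
Reciprocity: 19 ≡ 3 and 697 ≡ 1 (mod 4), so (19/697) = +(697/19).
Reduce top mod 19: now compute (13/19).
Reciprocity: 13 ≡ 1 and 19 ≡ 3 (mod 4), so (13/19) = +(19/13).
Reduce top mod 13: now compute (6/13).
Pull out 2: since 13 ≡ 5 (mod 8), (2/13) = -1.
Reciprocity: 3 ≡ 3 and 13 ≡ 1 (mod 4), so (3/13) = +(13/3).
Reduce top mod 3: now compute (1/3).
Reached (1/3) = 1. Collecting the sign flips along the way, the symbol is -1.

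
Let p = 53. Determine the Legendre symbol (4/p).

Pull out 2^2: since 53 ≡ 5 (mod 8), (2/53) = -1, so (2/53)^2 = +1.
Reached (1/53) = 1. Collecting the sign flips along the way, the symbol is +1.

1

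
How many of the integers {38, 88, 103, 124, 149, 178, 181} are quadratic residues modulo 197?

3

(38/197) = -1 → non-residue.
(88/197) = +1 → QR.
(103/197) = -1 → non-residue.
(124/197) = -1 → non-residue.
(149/197) = -1 → non-residue.
(178/197) = +1 → QR.
(181/197) = +1 → QR.
Total quadratic residues among the 7: 3.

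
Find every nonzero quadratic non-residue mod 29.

2, 3, 8, 10, 11, 12, 14, 15, 17, 18, 19, 21, 26, 27

Square k = 1,…,14 (k and 29−k give the same square):
1²=1, 2²=4, 3²=9, 4²=16, 5²=25, 6²≡7, 7²≡20, 8²≡6, 9²≡23, 10²≡13, 11²≡5, 12²≡28, 13²≡24, 14²≡22 (mod 29).
The residues are {1, 4, 5, 6, 7, 9, 13, 16, 20, 22, 23, 24, 25, 28}; the non-residues are the remaining 14 nonzero classes.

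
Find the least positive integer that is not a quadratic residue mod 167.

5

(2/167) = +1, so 2 is a residue.
(3/167) = +1, so 3 is a residue.
(4/167) = +1, so 4 is a residue.
(5/167) = −1, so 5 is the smallest positive non-residue mod 167.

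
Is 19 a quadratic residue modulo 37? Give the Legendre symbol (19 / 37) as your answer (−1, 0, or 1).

-1

Euler's criterion: (19/37) ≡ 19^18 (mod 37).
19^2 ≡ 28 (mod 37)
19^4 ≡ 7 (mod 37)
19^8 ≡ 12 (mod 37)
19^16 ≡ 33 (mod 37)
19^18 = 19^(16+2) ≡ 36 (mod 37).
Result is 36 ≡ −1, so (19/37) = −1.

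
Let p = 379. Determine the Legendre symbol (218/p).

Pull out 2: since 379 ≡ 3 (mod 8), (2/379) = -1.
Reciprocity: 109 ≡ 1 and 379 ≡ 3 (mod 4), so (109/379) = +(379/109).
Reduce top mod 109: now compute (52/109).
Pull out 2^2: since 109 ≡ 5 (mod 8), (2/109) = -1, so (2/109)^2 = +1.
Reciprocity: 13 ≡ 1 and 109 ≡ 1 (mod 4), so (13/109) = +(109/13).
Reduce top mod 13: now compute (5/13).
Reciprocity: 5 ≡ 1 and 13 ≡ 1 (mod 4), so (5/13) = +(13/5).
Reduce top mod 5: now compute (3/5).
Reciprocity: 3 ≡ 3 and 5 ≡ 1 (mod 4), so (3/5) = +(5/3).
Reduce top mod 3: now compute (2/3).
Pull out 2: since 3 ≡ 3 (mod 8), (2/3) = -1.
Reached (1/3) = 1. Collecting the sign flips along the way, the symbol is +1.

1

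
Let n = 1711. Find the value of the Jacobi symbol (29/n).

Reciprocity: 29 ≡ 1 and 1711 ≡ 3 (mod 4), so (29/1711) = +(1711/29).
Reduce top mod 29: now compute (0/29).
Top reduces to 0: gcd > 1, so the symbol is 0.

0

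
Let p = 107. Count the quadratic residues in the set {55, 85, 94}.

1

(55/107) = -1 → non-residue.
(85/107) = +1 → QR.
(94/107) = -1 → non-residue.
Total quadratic residues among the 3: 1.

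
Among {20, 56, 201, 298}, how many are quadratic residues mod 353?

1

(20/353) = -1 → non-residue.
(56/353) = -1 → non-residue.
(201/353) = +1 → QR.
(298/353) = -1 → non-residue.
Total quadratic residues among the 4: 1.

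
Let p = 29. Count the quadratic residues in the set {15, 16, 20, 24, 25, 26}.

4

(15/29) = -1 → non-residue.
(16/29) = +1 → QR.
(20/29) = +1 → QR.
(24/29) = +1 → QR.
(25/29) = +1 → QR.
(26/29) = -1 → non-residue.
Total quadratic residues among the 6: 4.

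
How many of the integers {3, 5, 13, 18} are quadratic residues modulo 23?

(3/23) = +1 → QR.
(5/23) = -1 → non-residue.
(13/23) = +1 → QR.
(18/23) = +1 → QR.
Total quadratic residues among the 4: 3.

3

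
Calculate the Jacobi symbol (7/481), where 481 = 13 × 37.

-1

Reciprocity: 7 ≡ 3 and 481 ≡ 1 (mod 4), so (7/481) = +(481/7).
Reduce top mod 7: now compute (5/7).
Reciprocity: 5 ≡ 1 and 7 ≡ 3 (mod 4), so (5/7) = +(7/5).
Reduce top mod 5: now compute (2/5).
Pull out 2: since 5 ≡ 5 (mod 8), (2/5) = -1.
Reached (1/5) = 1. Collecting the sign flips along the way, the symbol is -1.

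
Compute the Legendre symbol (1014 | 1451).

-1

Pull out 2: since 1451 ≡ 3 (mod 8), (2/1451) = -1.
Reciprocity: 507 ≡ 3 and 1451 ≡ 3 (mod 4), so (507/1451) = −(1451/507).
Reduce top mod 507: now compute (437/507).
Reciprocity: 437 ≡ 1 and 507 ≡ 3 (mod 4), so (437/507) = +(507/437).
Reduce top mod 437: now compute (70/437).
Pull out 2: since 437 ≡ 5 (mod 8), (2/437) = -1.
Reciprocity: 35 ≡ 3 and 437 ≡ 1 (mod 4), so (35/437) = +(437/35).
Reduce top mod 35: now compute (17/35).
Reciprocity: 17 ≡ 1 and 35 ≡ 3 (mod 4), so (17/35) = +(35/17).
Reduce top mod 17: now compute (1/17).
Reached (1/17) = 1. Collecting the sign flips along the way, the symbol is -1.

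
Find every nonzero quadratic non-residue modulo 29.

Square k = 1,…,14 (k and 29−k give the same square):
1²=1, 2²=4, 3²=9, 4²=16, 5²=25, 6²≡7, 7²≡20, 8²≡6, 9²≡23, 10²≡13, 11²≡5, 12²≡28, 13²≡24, 14²≡22 (mod 29).
The residues are {1, 4, 5, 6, 7, 9, 13, 16, 20, 22, 23, 24, 25, 28}; the non-residues are the remaining 14 nonzero classes.

2 3 8 10 11 12 14 15 17 18 19 21 26 27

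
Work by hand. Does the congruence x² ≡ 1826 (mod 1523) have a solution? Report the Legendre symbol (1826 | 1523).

-1

First reduce: 1826 ≡ 303 (mod 1523).
Reciprocity: 303 ≡ 3 and 1523 ≡ 3 (mod 4), so (303/1523) = −(1523/303).
Reduce top mod 303: now compute (8/303).
Pull out 2^3: since 303 ≡ 7 (mod 8), (2/303) = +1, so (2/303)^3 = +1.
Reached (1/303) = 1. Collecting the sign flips along the way, the symbol is -1.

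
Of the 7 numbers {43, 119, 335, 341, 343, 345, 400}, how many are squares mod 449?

3

(43/449) = -1 → non-residue.
(119/449) = -1 → non-residue.
(335/449) = +1 → QR.
(341/449) = -1 → non-residue.
(343/449) = +1 → QR.
(345/449) = -1 → non-residue.
(400/449) = +1 → QR.
Total quadratic residues among the 7: 3.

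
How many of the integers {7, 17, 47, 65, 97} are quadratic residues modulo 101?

(7/101) = -1 → non-residue.
(17/101) = +1 → QR.
(47/101) = +1 → QR.
(65/101) = +1 → QR.
(97/101) = +1 → QR.
Total quadratic residues among the 5: 4.

4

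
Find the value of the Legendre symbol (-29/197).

First reduce: -29 ≡ 168 (mod 197).
Pull out 2^3: since 197 ≡ 5 (mod 8), (2/197) = -1, so (2/197)^3 = -1.
Reciprocity: 21 ≡ 1 and 197 ≡ 1 (mod 4), so (21/197) = +(197/21).
Reduce top mod 21: now compute (8/21).
Pull out 2^3: since 21 ≡ 5 (mod 8), (2/21) = -1, so (2/21)^3 = -1.
Reached (1/21) = 1. Collecting the sign flips along the way, the symbol is +1.

1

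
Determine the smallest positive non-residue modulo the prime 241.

7

(2/241) = +1, so 2 is a residue.
(3/241) = +1, so 3 is a residue.
(4/241) = +1, so 4 is a residue.
(5/241) = +1, so 5 is a residue.
(6/241) = +1, so 6 is a residue.
(7/241) = −1, so 7 is the smallest positive non-residue mod 241.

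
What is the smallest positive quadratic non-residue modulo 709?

(2/709) = −1, so 2 is the smallest positive non-residue mod 709.

2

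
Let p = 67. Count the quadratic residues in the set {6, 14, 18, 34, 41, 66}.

2

(6/67) = +1 → QR.
(14/67) = +1 → QR.
(18/67) = -1 → non-residue.
(34/67) = -1 → non-residue.
(41/67) = -1 → non-residue.
(66/67) = -1 → non-residue.
Total quadratic residues among the 6: 2.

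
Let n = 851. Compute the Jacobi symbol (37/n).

Reciprocity: 37 ≡ 1 and 851 ≡ 3 (mod 4), so (37/851) = +(851/37).
Reduce top mod 37: now compute (0/37).
Top reduces to 0: gcd > 1, so the symbol is 0.

0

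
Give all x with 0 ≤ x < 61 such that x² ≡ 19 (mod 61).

18, 43

61 ≡ 1 (mod 4), so we find a root by search.
Trying successive values, 18² = 324 ≡ 19 (mod 61). The other root is 61 − 18 = 43.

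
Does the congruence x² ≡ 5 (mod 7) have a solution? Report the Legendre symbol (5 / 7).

-1

Reciprocity: 5 ≡ 1 and 7 ≡ 3 (mod 4), so (5/7) = +(7/5).
Reduce top mod 5: now compute (2/5).
Pull out 2: since 5 ≡ 5 (mod 8), (2/5) = -1.
Reached (1/5) = 1. Collecting the sign flips along the way, the symbol is -1.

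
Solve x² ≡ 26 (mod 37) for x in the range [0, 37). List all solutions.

10, 27

37 ≡ 1 (mod 4), so we find a root by search.
Trying successive values, 10² = 100 ≡ 26 (mod 37). The other root is 37 − 10 = 27.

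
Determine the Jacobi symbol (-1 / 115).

First reduce: -1 ≡ 114 (mod 115).
Pull out 2: since 115 ≡ 3 (mod 8), (2/115) = -1.
Reciprocity: 57 ≡ 1 and 115 ≡ 3 (mod 4), so (57/115) = +(115/57).
Reduce top mod 57: now compute (1/57).
Reached (1/57) = 1. Collecting the sign flips along the way, the symbol is -1.

-1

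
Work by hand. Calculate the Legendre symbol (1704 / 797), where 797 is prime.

1

Euler's criterion: (1704/797) ≡ 110^398 (mod 797).
110^2 ≡ 145 (mod 797)
110^4 ≡ 303 (mod 797)
110^8 ≡ 154 (mod 797)
110^16 ≡ 603 (mod 797)
110^32 ≡ 177 (mod 797)
110^64 ≡ 246 (mod 797)
110^128 ≡ 741 (mod 797)
110^256 ≡ 745 (mod 797)
110^398 = 110^(256+128+8+4+2) ≡ 1 (mod 797).
Result is 1, so (1704/797) = 1.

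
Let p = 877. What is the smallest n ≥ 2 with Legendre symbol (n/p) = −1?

2

(2/877) = −1, so 2 is the smallest positive non-residue mod 877.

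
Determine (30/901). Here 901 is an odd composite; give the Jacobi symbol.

Pull out 2: since 901 ≡ 5 (mod 8), (2/901) = -1.
Reciprocity: 15 ≡ 3 and 901 ≡ 1 (mod 4), so (15/901) = +(901/15).
Reduce top mod 15: now compute (1/15).
Reached (1/15) = 1. Collecting the sign flips along the way, the symbol is -1.

-1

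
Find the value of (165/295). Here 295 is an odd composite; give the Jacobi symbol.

0

Reciprocity: 165 ≡ 1 and 295 ≡ 3 (mod 4), so (165/295) = +(295/165).
Reduce top mod 165: now compute (130/165).
Pull out 2: since 165 ≡ 5 (mod 8), (2/165) = -1.
Reciprocity: 65 ≡ 1 and 165 ≡ 1 (mod 4), so (65/165) = +(165/65).
Reduce top mod 65: now compute (35/65).
Reciprocity: 35 ≡ 3 and 65 ≡ 1 (mod 4), so (35/65) = +(65/35).
Reduce top mod 35: now compute (30/35).
Pull out 2: since 35 ≡ 3 (mod 8), (2/35) = -1.
Reciprocity: 15 ≡ 3 and 35 ≡ 3 (mod 4), so (15/35) = −(35/15).
Reduce top mod 15: now compute (5/15).
Reciprocity: 5 ≡ 1 and 15 ≡ 3 (mod 4), so (5/15) = +(15/5).
Reduce top mod 5: now compute (0/5).
Top reduces to 0: gcd > 1, so the symbol is 0.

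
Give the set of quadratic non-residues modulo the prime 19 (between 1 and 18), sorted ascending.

Square k = 1,…,9 (k and 19−k give the same square):
1²=1, 2²=4, 3²=9, 4²=16, 5²≡6, 6²≡17, 7²≡11, 8²≡7, 9²≡5 (mod 19).
The residues are {1, 4, 5, 6, 7, 9, 11, 16, 17}; the non-residues are the remaining 9 nonzero classes.

2, 3, 8, 10, 12, 13, 14, 15, 18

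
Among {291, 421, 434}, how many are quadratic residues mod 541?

(291/541) = -1 → non-residue.
(421/541) = -1 → non-residue.
(434/541) = -1 → non-residue.
Total quadratic residues among the 3: 0.

0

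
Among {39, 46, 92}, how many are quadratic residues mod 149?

2

(39/149) = +1 → QR.
(46/149) = +1 → QR.
(92/149) = -1 → non-residue.
Total quadratic residues among the 3: 2.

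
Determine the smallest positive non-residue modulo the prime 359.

(2/359) = +1, so 2 is a residue.
(3/359) = +1, so 3 is a residue.
(4/359) = +1, so 4 is a residue.
(5/359) = +1, so 5 is a residue.
(6/359) = +1, so 6 is a residue.
(7/359) = −1, so 7 is the smallest positive non-residue mod 359.

7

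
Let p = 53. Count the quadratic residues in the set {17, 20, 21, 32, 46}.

2

(17/53) = +1 → QR.
(20/53) = -1 → non-residue.
(21/53) = -1 → non-residue.
(32/53) = -1 → non-residue.
(46/53) = +1 → QR.
Total quadratic residues among the 5: 2.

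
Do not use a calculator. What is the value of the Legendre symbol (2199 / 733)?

0

First reduce: 2199 ≡ 0 (mod 733).
Top reduces to 0: gcd > 1, so the symbol is 0.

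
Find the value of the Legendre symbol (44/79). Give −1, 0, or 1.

Euler's criterion: (44/79) ≡ 44^39 (mod 79).
44^2 ≡ 40 (mod 79)
44^4 ≡ 20 (mod 79)
44^8 ≡ 5 (mod 79)
44^16 ≡ 25 (mod 79)
44^32 ≡ 72 (mod 79)
44^39 = 44^(32+4+2+1) ≡ 1 (mod 79).
Result is 1, so (44/79) = 1.

1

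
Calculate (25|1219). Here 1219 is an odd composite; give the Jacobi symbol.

1

Reciprocity: 25 ≡ 1 and 1219 ≡ 3 (mod 4), so (25/1219) = +(1219/25).
Reduce top mod 25: now compute (19/25).
Reciprocity: 19 ≡ 3 and 25 ≡ 1 (mod 4), so (19/25) = +(25/19).
Reduce top mod 19: now compute (6/19).
Pull out 2: since 19 ≡ 3 (mod 8), (2/19) = -1.
Reciprocity: 3 ≡ 3 and 19 ≡ 3 (mod 4), so (3/19) = −(19/3).
Reduce top mod 3: now compute (1/3).
Reached (1/3) = 1. Collecting the sign flips along the way, the symbol is +1.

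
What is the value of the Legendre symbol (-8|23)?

Euler's criterion: (-8/23) ≡ 15^11 (mod 23).
15^2 ≡ 18 (mod 23)
15^4 ≡ 2 (mod 23)
15^8 ≡ 4 (mod 23)
15^11 = 15^(8+2+1) ≡ 22 (mod 23).
Result is 22 ≡ −1, so (-8/23) = −1.

-1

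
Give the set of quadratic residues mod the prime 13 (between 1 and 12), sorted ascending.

1, 3, 4, 9, 10, 12

Square k = 1,…,6 (k and 13−k give the same square):
1²=1, 2²=4, 3²=9, 4²≡3, 5²≡12, 6²≡10 (mod 13).
So the quadratic residues mod 13 are {1, 3, 4, 9, 10, 12}.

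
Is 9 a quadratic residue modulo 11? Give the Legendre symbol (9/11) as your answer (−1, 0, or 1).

1

Reciprocity: 9 ≡ 1 and 11 ≡ 3 (mod 4), so (9/11) = +(11/9).
Reduce top mod 9: now compute (2/9).
Pull out 2: since 9 ≡ 1 (mod 8), (2/9) = +1.
Reached (1/9) = 1. Collecting the sign flips along the way, the symbol is +1.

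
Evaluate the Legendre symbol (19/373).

-1

Reciprocity: 19 ≡ 3 and 373 ≡ 1 (mod 4), so (19/373) = +(373/19).
Reduce top mod 19: now compute (12/19).
Pull out 2^2: since 19 ≡ 3 (mod 8), (2/19) = -1, so (2/19)^2 = +1.
Reciprocity: 3 ≡ 3 and 19 ≡ 3 (mod 4), so (3/19) = −(19/3).
Reduce top mod 3: now compute (1/3).
Reached (1/3) = 1. Collecting the sign flips along the way, the symbol is -1.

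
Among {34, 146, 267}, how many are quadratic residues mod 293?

1

(34/293) = -1 → non-residue.
(146/293) = -1 → non-residue.
(267/293) = +1 → QR.
Total quadratic residues among the 3: 1.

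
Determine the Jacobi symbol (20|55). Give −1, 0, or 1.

Pull out 2^2: since 55 ≡ 7 (mod 8), (2/55) = +1, so (2/55)^2 = +1.
Reciprocity: 5 ≡ 1 and 55 ≡ 3 (mod 4), so (5/55) = +(55/5).
Reduce top mod 5: now compute (0/5).
Top reduces to 0: gcd > 1, so the symbol is 0.

0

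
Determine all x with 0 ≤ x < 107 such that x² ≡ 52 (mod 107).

Since 107 ≡ 3 (mod 4), a square root of 52 is 52^((107+1)/4) = 52^27 mod 107.
Repeated squaring: 52^2≡29, 52^4≡92, 52^8≡11, 52^16≡14 (mod 107).
52^27 = 52^(16+8+2+1) ≡ 42 (mod 107).
Check: 42² = 1764 ≡ 52 (mod 107). The two roots are 42 and 65.

42, 65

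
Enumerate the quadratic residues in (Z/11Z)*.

Square k = 1,…,5 (k and 11−k give the same square):
1²=1, 2²=4, 3²=9, 4²≡5, 5²≡3 (mod 11).
So the quadratic residues mod 11 are {1, 3, 4, 5, 9}.

1,3,4,5,9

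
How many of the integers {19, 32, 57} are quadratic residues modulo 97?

(19/97) = -1 → non-residue.
(32/97) = +1 → QR.
(57/97) = -1 → non-residue.
Total quadratic residues among the 3: 1.

1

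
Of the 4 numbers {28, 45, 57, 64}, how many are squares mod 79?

(28/79) = -1 → non-residue.
(45/79) = +1 → QR.
(57/79) = -1 → non-residue.
(64/79) = +1 → QR.
Total quadratic residues among the 4: 2.

2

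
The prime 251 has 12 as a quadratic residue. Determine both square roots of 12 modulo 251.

99, 152

Since 251 ≡ 3 (mod 4), a square root of 12 is 12^((251+1)/4) = 12^63 mod 251.
Repeated squaring: 12^2≡144, 12^4≡154, 12^8≡122, 12^16≡75, 12^32≡103 (mod 251).
12^63 = 12^(32+16+8+4+2+1) ≡ 152 (mod 251).
Check: 152² = 23104 ≡ 12 (mod 251). The two roots are 99 and 152.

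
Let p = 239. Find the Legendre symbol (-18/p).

Euler's criterion: (-18/239) ≡ 221^119 (mod 239).
221^2 ≡ 85 (mod 239)
221^4 ≡ 55 (mod 239)
221^8 ≡ 157 (mod 239)
221^16 ≡ 32 (mod 239)
221^32 ≡ 68 (mod 239)
221^64 ≡ 83 (mod 239)
221^119 = 221^(64+32+16+4+2+1) ≡ 238 (mod 239).
Result is 238 ≡ −1, so (-18/239) = −1.

-1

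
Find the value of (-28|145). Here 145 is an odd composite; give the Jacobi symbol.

First reduce: -28 ≡ 117 (mod 145).
Reciprocity: 117 ≡ 1 and 145 ≡ 1 (mod 4), so (117/145) = +(145/117).
Reduce top mod 117: now compute (28/117).
Pull out 2^2: since 117 ≡ 5 (mod 8), (2/117) = -1, so (2/117)^2 = +1.
Reciprocity: 7 ≡ 3 and 117 ≡ 1 (mod 4), so (7/117) = +(117/7).
Reduce top mod 7: now compute (5/7).
Reciprocity: 5 ≡ 1 and 7 ≡ 3 (mod 4), so (5/7) = +(7/5).
Reduce top mod 5: now compute (2/5).
Pull out 2: since 5 ≡ 5 (mod 8), (2/5) = -1.
Reached (1/5) = 1. Collecting the sign flips along the way, the symbol is -1.

-1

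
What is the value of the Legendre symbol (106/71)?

-1

First reduce: 106 ≡ 35 (mod 71).
Reciprocity: 35 ≡ 3 and 71 ≡ 3 (mod 4), so (35/71) = −(71/35).
Reduce top mod 35: now compute (1/35).
Reached (1/35) = 1. Collecting the sign flips along the way, the symbol is -1.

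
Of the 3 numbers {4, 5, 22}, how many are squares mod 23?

1

(4/23) = +1 → QR.
(5/23) = -1 → non-residue.
(22/23) = -1 → non-residue.
Total quadratic residues among the 3: 1.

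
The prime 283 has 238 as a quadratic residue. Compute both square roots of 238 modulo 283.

44, 239

Since 283 ≡ 3 (mod 4), a square root of 238 is 238^((283+1)/4) = 238^71 mod 283.
Repeated squaring: 238^2≡44, 238^4≡238, 238^8≡44, 238^16≡238, 238^32≡44, 238^64≡238 (mod 283).
238^71 = 238^(64+4+2+1) ≡ 44 (mod 283).
Check: 44² = 1936 ≡ 238 (mod 283). The two roots are 44 and 239.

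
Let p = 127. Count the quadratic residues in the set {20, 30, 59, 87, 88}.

(20/127) = -1 → non-residue.
(30/127) = +1 → QR.
(59/127) = -1 → non-residue.
(87/127) = +1 → QR.
(88/127) = +1 → QR.
Total quadratic residues among the 5: 3.

3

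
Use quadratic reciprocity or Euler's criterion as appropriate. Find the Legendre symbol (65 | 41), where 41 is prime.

Euler's criterion: (65/41) ≡ 24^20 (mod 41).
24^2 ≡ 2 (mod 41)
24^4 ≡ 4 (mod 41)
24^8 ≡ 16 (mod 41)
24^16 ≡ 10 (mod 41)
24^20 = 24^(16+4) ≡ 40 (mod 41).
Result is 40 ≡ −1, so (65/41) = −1.

-1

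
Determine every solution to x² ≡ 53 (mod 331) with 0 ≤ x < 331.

66, 265

Since 331 ≡ 3 (mod 4), a square root of 53 is 53^((331+1)/4) = 53^83 mod 331.
Repeated squaring: 53^2≡161, 53^4≡103, 53^8≡17, 53^16≡289, 53^32≡109, 53^64≡296 (mod 331).
53^83 = 53^(64+16+2+1) ≡ 265 (mod 331).
Check: 265² = 70225 ≡ 53 (mod 331). The two roots are 66 and 265.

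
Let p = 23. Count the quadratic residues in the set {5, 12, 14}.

(5/23) = -1 → non-residue.
(12/23) = +1 → QR.
(14/23) = -1 → non-residue.
Total quadratic residues among the 3: 1.

1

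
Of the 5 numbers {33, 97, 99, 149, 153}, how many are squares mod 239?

3

(33/239) = +1 → QR.
(97/239) = -1 → non-residue.
(99/239) = +1 → QR.
(149/239) = -1 → non-residue.
(153/239) = +1 → QR.
Total quadratic residues among the 5: 3.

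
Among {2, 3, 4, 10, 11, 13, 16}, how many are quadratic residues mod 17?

4

(2/17) = +1 → QR.
(3/17) = -1 → non-residue.
(4/17) = +1 → QR.
(10/17) = -1 → non-residue.
(11/17) = -1 → non-residue.
(13/17) = +1 → QR.
(16/17) = +1 → QR.
Total quadratic residues among the 7: 4.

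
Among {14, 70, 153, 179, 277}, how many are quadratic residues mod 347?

(14/347) = +1 → QR.
(70/347) = -1 → non-residue.
(153/347) = -1 → non-residue.
(179/347) = -1 → non-residue.
(277/347) = +1 → QR.
Total quadratic residues among the 5: 2.

2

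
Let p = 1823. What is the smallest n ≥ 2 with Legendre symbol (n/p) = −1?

5

(2/1823) = +1, so 2 is a residue.
(3/1823) = +1, so 3 is a residue.
(4/1823) = +1, so 4 is a residue.
(5/1823) = −1, so 5 is the smallest positive non-residue mod 1823.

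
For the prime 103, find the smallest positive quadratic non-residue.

(2/103) = +1, so 2 is a residue.
(3/103) = −1, so 3 is the smallest positive non-residue mod 103.

3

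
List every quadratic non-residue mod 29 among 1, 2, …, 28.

2 3 8 10 11 12 14 15 17 18 19 21 26 27

Square k = 1,…,14 (k and 29−k give the same square):
1²=1, 2²=4, 3²=9, 4²=16, 5²=25, 6²≡7, 7²≡20, 8²≡6, 9²≡23, 10²≡13, 11²≡5, 12²≡28, 13²≡24, 14²≡22 (mod 29).
The residues are {1, 4, 5, 6, 7, 9, 13, 16, 20, 22, 23, 24, 25, 28}; the non-residues are the remaining 14 nonzero classes.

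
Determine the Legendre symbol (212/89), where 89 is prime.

1

First reduce: 212 ≡ 34 (mod 89).
Pull out 2: since 89 ≡ 1 (mod 8), (2/89) = +1.
Reciprocity: 17 ≡ 1 and 89 ≡ 1 (mod 4), so (17/89) = +(89/17).
Reduce top mod 17: now compute (4/17).
Pull out 2^2: since 17 ≡ 1 (mod 8), (2/17) = +1, so (2/17)^2 = +1.
Reached (1/17) = 1. Collecting the sign flips along the way, the symbol is +1.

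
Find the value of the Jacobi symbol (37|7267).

Reciprocity: 37 ≡ 1 and 7267 ≡ 3 (mod 4), so (37/7267) = +(7267/37).
Reduce top mod 37: now compute (15/37).
Reciprocity: 15 ≡ 3 and 37 ≡ 1 (mod 4), so (15/37) = +(37/15).
Reduce top mod 15: now compute (7/15).
Reciprocity: 7 ≡ 3 and 15 ≡ 3 (mod 4), so (7/15) = −(15/7).
Reduce top mod 7: now compute (1/7).
Reached (1/7) = 1. Collecting the sign flips along the way, the symbol is -1.

-1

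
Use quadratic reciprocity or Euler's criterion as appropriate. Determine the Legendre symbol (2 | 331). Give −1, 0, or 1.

Pull out 2: since 331 ≡ 3 (mod 8), (2/331) = -1.
Reached (1/331) = 1. Collecting the sign flips along the way, the symbol is -1.

-1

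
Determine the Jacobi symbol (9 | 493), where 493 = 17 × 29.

1

Reciprocity: 9 ≡ 1 and 493 ≡ 1 (mod 4), so (9/493) = +(493/9).
Reduce top mod 9: now compute (7/9).
Reciprocity: 7 ≡ 3 and 9 ≡ 1 (mod 4), so (7/9) = +(9/7).
Reduce top mod 7: now compute (2/7).
Pull out 2: since 7 ≡ 7 (mod 8), (2/7) = +1.
Reached (1/7) = 1. Collecting the sign flips along the way, the symbol is +1.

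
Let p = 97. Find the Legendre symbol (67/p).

-1

Reciprocity: 67 ≡ 3 and 97 ≡ 1 (mod 4), so (67/97) = +(97/67).
Reduce top mod 67: now compute (30/67).
Pull out 2: since 67 ≡ 3 (mod 8), (2/67) = -1.
Reciprocity: 15 ≡ 3 and 67 ≡ 3 (mod 4), so (15/67) = −(67/15).
Reduce top mod 15: now compute (7/15).
Reciprocity: 7 ≡ 3 and 15 ≡ 3 (mod 4), so (7/15) = −(15/7).
Reduce top mod 7: now compute (1/7).
Reached (1/7) = 1. Collecting the sign flips along the way, the symbol is -1.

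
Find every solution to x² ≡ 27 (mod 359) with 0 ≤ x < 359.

Since 359 ≡ 3 (mod 4), a square root of 27 is 27^((359+1)/4) = 27^90 mod 359.
Repeated squaring: 27^2≡11, 27^4≡121, 27^8≡281, 27^16≡340, 27^32≡2, 27^64≡4 (mod 359).
27^90 = 27^(64+16+8+2) ≡ 229 (mod 359).
Check: 229² = 52441 ≡ 27 (mod 359). The two roots are 130 and 229.

130, 229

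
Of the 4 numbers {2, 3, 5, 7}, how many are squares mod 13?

1

(2/13) = -1 → non-residue.
(3/13) = +1 → QR.
(5/13) = -1 → non-residue.
(7/13) = -1 → non-residue.
Total quadratic residues among the 4: 1.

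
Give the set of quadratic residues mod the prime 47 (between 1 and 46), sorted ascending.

Square k = 1,…,23 (k and 47−k give the same square):
1²=1, 2²=4, 3²=9, 4²=16, 5²=25, 6²=36, 7²≡2, 8²≡17, 9²≡34, 10²≡6, 11²≡27, 12²≡3, 13²≡28, 14²≡8, 15²≡37, 16²≡21, 17²≡7, 18²≡42, 19²≡32, 20²≡24, 21²≡18, 22²≡14, 23²≡12 (mod 47).
So the quadratic residues mod 47 are {1, 2, 3, 4, 6, 7, 8, 9, 12, 14, 16, 17, 18, 21, 24, 25, 27, 28, 32, 34, 36, 37, 42}.

1 2 3 4 6 7 8 9 12 14 16 17 18 21 24 25 27 28 32 34 36 37 42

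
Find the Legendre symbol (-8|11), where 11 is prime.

1

Euler's criterion: (-8/11) ≡ 3^5 (mod 11).
3^2 ≡ 9 (mod 11)
3^4 ≡ 4 (mod 11)
3^5 = 3^(4+1) ≡ 1 (mod 11).
Result is 1, so (-8/11) = 1.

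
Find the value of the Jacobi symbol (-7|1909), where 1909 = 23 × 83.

First reduce: -7 ≡ 1902 (mod 1909).
Pull out 2: since 1909 ≡ 5 (mod 8), (2/1909) = -1.
Reciprocity: 951 ≡ 3 and 1909 ≡ 1 (mod 4), so (951/1909) = +(1909/951).
Reduce top mod 951: now compute (7/951).
Reciprocity: 7 ≡ 3 and 951 ≡ 3 (mod 4), so (7/951) = −(951/7).
Reduce top mod 7: now compute (6/7).
Pull out 2: since 7 ≡ 7 (mod 8), (2/7) = +1.
Reciprocity: 3 ≡ 3 and 7 ≡ 3 (mod 4), so (3/7) = −(7/3).
Reduce top mod 3: now compute (1/3).
Reached (1/3) = 1. Collecting the sign flips along the way, the symbol is -1.

-1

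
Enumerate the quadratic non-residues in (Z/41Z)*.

Square k = 1,…,20 (k and 41−k give the same square):
1²=1, 2²=4, 3²=9, 4²=16, 5²=25, 6²=36, 7²≡8, 8²≡23, 9²≡40, 10²≡18, 11²≡39, 12²≡21, 13²≡5, 14²≡32, 15²≡20, 16²≡10, 17²≡2, 18²≡37, 19²≡33, 20²≡31 (mod 41).
The residues are {1, 2, 4, 5, 8, 9, 10, 16, 18, 20, 21, 23, 25, 31, 32, 33, 36, 37, 39, 40}; the non-residues are the remaining 20 nonzero classes.

3, 6, 7, 11, 12, 13, 14, 15, 17, 19, 22, 24, 26, 27, 28, 29, 30, 34, 35, 38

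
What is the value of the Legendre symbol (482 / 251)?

-1

Euler's criterion: (482/251) ≡ 231^125 (mod 251).
231^2 ≡ 149 (mod 251)
231^4 ≡ 113 (mod 251)
231^8 ≡ 219 (mod 251)
231^16 ≡ 20 (mod 251)
231^32 ≡ 149 (mod 251)
231^64 ≡ 113 (mod 251)
231^125 = 231^(64+32+16+8+4+1) ≡ 250 (mod 251).
Result is 250 ≡ −1, so (482/251) = −1.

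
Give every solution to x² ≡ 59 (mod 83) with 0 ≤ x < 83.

Since 83 ≡ 3 (mod 4), a square root of 59 is 59^((83+1)/4) = 59^21 mod 83.
Repeated squaring: 59^2≡78, 59^4≡25, 59^8≡44, 59^16≡27 (mod 83).
59^21 = 59^(16+4+1) ≡ 68 (mod 83).
Check: 68² = 4624 ≡ 59 (mod 83). The two roots are 15 and 68.

15, 68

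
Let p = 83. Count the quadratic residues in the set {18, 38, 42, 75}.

(18/83) = -1 → non-residue.
(38/83) = +1 → QR.
(42/83) = -1 → non-residue.
(75/83) = +1 → QR.
Total quadratic residues among the 4: 2.

2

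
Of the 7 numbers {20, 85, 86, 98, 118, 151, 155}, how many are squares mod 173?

(20/173) = -1 → non-residue.
(85/173) = +1 → QR.
(86/173) = -1 → non-residue.
(98/173) = -1 → non-residue.
(118/173) = +1 → QR.
(151/173) = +1 → QR.
(155/173) = -1 → non-residue.
Total quadratic residues among the 7: 3.

3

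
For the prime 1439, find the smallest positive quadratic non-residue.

7

(2/1439) = +1, so 2 is a residue.
(3/1439) = +1, so 3 is a residue.
(4/1439) = +1, so 4 is a residue.
(5/1439) = +1, so 5 is a residue.
(6/1439) = +1, so 6 is a residue.
(7/1439) = −1, so 7 is the smallest positive non-residue mod 1439.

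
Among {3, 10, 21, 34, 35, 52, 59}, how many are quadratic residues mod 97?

(3/97) = +1 → QR.
(10/97) = -1 → non-residue.
(21/97) = -1 → non-residue.
(34/97) = -1 → non-residue.
(35/97) = +1 → QR.
(52/97) = -1 → non-residue.
(59/97) = -1 → non-residue.
Total quadratic residues among the 7: 2.

2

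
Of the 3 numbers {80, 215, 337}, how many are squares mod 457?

(80/457) = -1 → non-residue.
(215/457) = +1 → QR.
(337/457) = -1 → non-residue.
Total quadratic residues among the 3: 1.

1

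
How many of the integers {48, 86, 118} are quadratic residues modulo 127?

(48/127) = -1 → non-residue.
(86/127) = -1 → non-residue.
(118/127) = -1 → non-residue.
Total quadratic residues among the 3: 0.

0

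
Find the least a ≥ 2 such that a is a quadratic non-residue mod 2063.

5

(2/2063) = +1, so 2 is a residue.
(3/2063) = +1, so 3 is a residue.
(4/2063) = +1, so 4 is a residue.
(5/2063) = −1, so 5 is the smallest positive non-residue mod 2063.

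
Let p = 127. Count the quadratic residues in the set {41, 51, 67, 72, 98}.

3

(41/127) = +1 → QR.
(51/127) = -1 → non-residue.
(67/127) = -1 → non-residue.
(72/127) = +1 → QR.
(98/127) = +1 → QR.
Total quadratic residues among the 5: 3.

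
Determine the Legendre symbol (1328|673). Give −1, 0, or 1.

Euler's criterion: (1328/673) ≡ 655^336 (mod 673).
655^2 ≡ 324 (mod 673)
655^4 ≡ 661 (mod 673)
655^8 ≡ 144 (mod 673)
655^16 ≡ 546 (mod 673)
655^32 ≡ 650 (mod 673)
655^64 ≡ 529 (mod 673)
655^128 ≡ 546 (mod 673)
655^256 ≡ 650 (mod 673)
655^336 = 655^(256+64+16) ≡ 1 (mod 673).
Result is 1, so (1328/673) = 1.

1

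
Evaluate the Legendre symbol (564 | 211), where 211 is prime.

-1

First reduce: 564 ≡ 142 (mod 211).
Pull out 2: since 211 ≡ 3 (mod 8), (2/211) = -1.
Reciprocity: 71 ≡ 3 and 211 ≡ 3 (mod 4), so (71/211) = −(211/71).
Reduce top mod 71: now compute (69/71).
Reciprocity: 69 ≡ 1 and 71 ≡ 3 (mod 4), so (69/71) = +(71/69).
Reduce top mod 69: now compute (2/69).
Pull out 2: since 69 ≡ 5 (mod 8), (2/69) = -1.
Reached (1/69) = 1. Collecting the sign flips along the way, the symbol is -1.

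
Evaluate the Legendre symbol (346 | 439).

-1

Pull out 2: since 439 ≡ 7 (mod 8), (2/439) = +1.
Reciprocity: 173 ≡ 1 and 439 ≡ 3 (mod 4), so (173/439) = +(439/173).
Reduce top mod 173: now compute (93/173).
Reciprocity: 93 ≡ 1 and 173 ≡ 1 (mod 4), so (93/173) = +(173/93).
Reduce top mod 93: now compute (80/93).
Pull out 2^4: since 93 ≡ 5 (mod 8), (2/93) = -1, so (2/93)^4 = +1.
Reciprocity: 5 ≡ 1 and 93 ≡ 1 (mod 4), so (5/93) = +(93/5).
Reduce top mod 5: now compute (3/5).
Reciprocity: 3 ≡ 3 and 5 ≡ 1 (mod 4), so (3/5) = +(5/3).
Reduce top mod 3: now compute (2/3).
Pull out 2: since 3 ≡ 3 (mod 8), (2/3) = -1.
Reached (1/3) = 1. Collecting the sign flips along the way, the symbol is -1.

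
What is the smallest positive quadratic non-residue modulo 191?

(2/191) = +1, so 2 is a residue.
(3/191) = +1, so 3 is a residue.
(4/191) = +1, so 4 is a residue.
(5/191) = +1, so 5 is a residue.
(6/191) = +1, so 6 is a residue.
(7/191) = −1, so 7 is the smallest positive non-residue mod 191.

7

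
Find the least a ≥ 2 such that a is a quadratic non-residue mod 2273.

(2/2273) = +1, so 2 is a residue.
(3/2273) = −1, so 3 is the smallest positive non-residue mod 2273.

3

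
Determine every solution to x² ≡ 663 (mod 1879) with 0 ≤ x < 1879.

642, 1237

Since 1879 ≡ 3 (mod 4), a square root of 663 is 663^((1879+1)/4) = 663^470 mod 1879.
Repeated squaring: 663^2≡1762, 663^4≡536, 663^8≡1688, 663^16≡780, 663^32≡1483, 663^64≡859, 663^128≡1313, 663^256≡926 (mod 1879).
663^470 = 663^(256+128+64+16+4+2) ≡ 1237 (mod 1879).
Check: 1237² = 1530169 ≡ 663 (mod 1879). The two roots are 642 and 1237.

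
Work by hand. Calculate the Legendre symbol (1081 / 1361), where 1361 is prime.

Reciprocity: 1081 ≡ 1 and 1361 ≡ 1 (mod 4), so (1081/1361) = +(1361/1081).
Reduce top mod 1081: now compute (280/1081).
Pull out 2^3: since 1081 ≡ 1 (mod 8), (2/1081) = +1, so (2/1081)^3 = +1.
Reciprocity: 35 ≡ 3 and 1081 ≡ 1 (mod 4), so (35/1081) = +(1081/35).
Reduce top mod 35: now compute (31/35).
Reciprocity: 31 ≡ 3 and 35 ≡ 3 (mod 4), so (31/35) = −(35/31).
Reduce top mod 31: now compute (4/31).
Pull out 2^2: since 31 ≡ 7 (mod 8), (2/31) = +1, so (2/31)^2 = +1.
Reached (1/31) = 1. Collecting the sign flips along the way, the symbol is -1.

-1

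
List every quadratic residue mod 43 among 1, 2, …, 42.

Square k = 1,…,21 (k and 43−k give the same square):
1²=1, 2²=4, 3²=9, 4²=16, 5²=25, 6²=36, 7²≡6, 8²≡21, 9²≡38, 10²≡14, 11²≡35, 12²≡15, 13²≡40, 14²≡24, 15²≡10, 16²≡41, 17²≡31, 18²≡23, 19²≡17, 20²≡13, 21²≡11 (mod 43).
So the quadratic residues mod 43 are {1, 4, 6, 9, 10, 11, 13, 14, 15, 16, 17, 21, 23, 24, 25, 31, 35, 36, 38, 40, 41}.

1 4 6 9 10 11 13 14 15 16 17 21 23 24 25 31 35 36 38 40 41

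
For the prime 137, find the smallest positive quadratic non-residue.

(2/137) = +1, so 2 is a residue.
(3/137) = −1, so 3 is the smallest positive non-residue mod 137.

3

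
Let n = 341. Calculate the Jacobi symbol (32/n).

Pull out 2^5: since 341 ≡ 5 (mod 8), (2/341) = -1, so (2/341)^5 = -1.
Reached (1/341) = 1. Collecting the sign flips along the way, the symbol is -1.

-1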